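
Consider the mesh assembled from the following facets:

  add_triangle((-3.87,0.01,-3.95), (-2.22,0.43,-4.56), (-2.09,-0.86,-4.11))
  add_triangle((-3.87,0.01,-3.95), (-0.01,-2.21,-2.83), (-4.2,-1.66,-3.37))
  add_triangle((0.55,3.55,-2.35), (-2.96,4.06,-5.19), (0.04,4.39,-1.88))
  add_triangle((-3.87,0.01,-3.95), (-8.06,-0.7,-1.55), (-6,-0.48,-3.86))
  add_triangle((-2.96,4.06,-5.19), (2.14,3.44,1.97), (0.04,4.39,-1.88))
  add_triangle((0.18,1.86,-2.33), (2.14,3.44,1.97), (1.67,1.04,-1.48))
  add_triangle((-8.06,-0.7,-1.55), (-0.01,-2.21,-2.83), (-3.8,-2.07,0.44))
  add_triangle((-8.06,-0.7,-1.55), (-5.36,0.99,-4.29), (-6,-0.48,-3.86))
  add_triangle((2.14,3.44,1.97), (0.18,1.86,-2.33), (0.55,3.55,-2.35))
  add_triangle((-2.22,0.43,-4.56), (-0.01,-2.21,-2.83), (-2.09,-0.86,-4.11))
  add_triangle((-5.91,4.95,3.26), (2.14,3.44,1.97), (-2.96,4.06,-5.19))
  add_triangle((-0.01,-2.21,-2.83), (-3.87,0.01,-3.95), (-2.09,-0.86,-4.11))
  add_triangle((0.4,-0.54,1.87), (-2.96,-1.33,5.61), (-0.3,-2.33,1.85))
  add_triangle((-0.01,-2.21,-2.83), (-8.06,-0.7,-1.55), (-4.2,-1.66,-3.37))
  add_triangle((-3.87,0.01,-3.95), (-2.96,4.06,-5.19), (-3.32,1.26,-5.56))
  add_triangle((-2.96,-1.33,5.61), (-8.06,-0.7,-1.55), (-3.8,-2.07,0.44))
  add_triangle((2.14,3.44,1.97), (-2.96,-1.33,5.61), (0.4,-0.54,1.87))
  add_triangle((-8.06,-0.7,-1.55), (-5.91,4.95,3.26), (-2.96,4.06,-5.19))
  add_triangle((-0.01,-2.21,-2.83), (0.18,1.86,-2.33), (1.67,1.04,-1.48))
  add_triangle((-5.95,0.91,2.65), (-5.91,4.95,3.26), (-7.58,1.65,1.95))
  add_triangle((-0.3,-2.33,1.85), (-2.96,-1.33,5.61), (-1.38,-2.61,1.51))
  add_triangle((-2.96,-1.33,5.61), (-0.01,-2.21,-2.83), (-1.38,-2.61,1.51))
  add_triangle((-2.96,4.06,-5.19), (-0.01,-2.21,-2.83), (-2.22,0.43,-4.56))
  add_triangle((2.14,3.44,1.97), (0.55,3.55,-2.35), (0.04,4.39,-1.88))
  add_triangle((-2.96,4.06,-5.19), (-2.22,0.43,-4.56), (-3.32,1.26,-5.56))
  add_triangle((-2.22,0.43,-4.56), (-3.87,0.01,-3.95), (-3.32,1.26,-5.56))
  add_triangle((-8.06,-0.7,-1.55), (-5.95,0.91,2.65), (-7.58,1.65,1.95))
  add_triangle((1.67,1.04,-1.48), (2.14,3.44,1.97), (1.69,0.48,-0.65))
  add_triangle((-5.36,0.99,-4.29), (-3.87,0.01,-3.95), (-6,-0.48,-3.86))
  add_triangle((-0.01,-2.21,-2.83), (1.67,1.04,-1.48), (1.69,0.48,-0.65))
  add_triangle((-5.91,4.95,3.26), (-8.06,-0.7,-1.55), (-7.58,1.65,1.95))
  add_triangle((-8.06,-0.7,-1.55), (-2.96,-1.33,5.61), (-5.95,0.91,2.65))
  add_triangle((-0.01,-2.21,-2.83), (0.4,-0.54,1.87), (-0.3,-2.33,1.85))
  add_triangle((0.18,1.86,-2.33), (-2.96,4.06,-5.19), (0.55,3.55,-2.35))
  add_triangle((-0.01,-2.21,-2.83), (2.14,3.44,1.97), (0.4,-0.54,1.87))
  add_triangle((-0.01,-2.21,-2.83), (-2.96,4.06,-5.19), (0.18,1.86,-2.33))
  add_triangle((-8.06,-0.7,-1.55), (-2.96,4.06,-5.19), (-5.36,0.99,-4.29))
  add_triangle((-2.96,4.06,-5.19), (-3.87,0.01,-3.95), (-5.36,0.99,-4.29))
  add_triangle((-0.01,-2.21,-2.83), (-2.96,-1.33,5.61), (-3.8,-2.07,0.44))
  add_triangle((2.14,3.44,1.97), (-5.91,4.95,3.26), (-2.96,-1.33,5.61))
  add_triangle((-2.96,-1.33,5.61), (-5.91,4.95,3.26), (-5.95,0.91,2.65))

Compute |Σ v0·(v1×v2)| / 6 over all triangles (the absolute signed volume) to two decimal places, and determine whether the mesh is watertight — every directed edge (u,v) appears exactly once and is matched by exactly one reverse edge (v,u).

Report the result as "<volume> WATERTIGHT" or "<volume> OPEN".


300.78 OPEN

Per-triangle v0·(v1×v2)/6:
  t1: +1.8215
  t2: +4.3458
  t3: +3.1266
  t4: -1.0812
  t5: +2.2254
  t6: +3.1541
  t7: +10.0846
  t8: +5.1113
  t9: +0.7729
  t10: +1.4645
  t11: +40.0694
  t12: +1.2439
  t13: +2.3912
  t14: +2.6832
  t15: +3.9249
  t16: +12.7557
  t17: +5.3530
  t18: +59.4085
  t19: +2.7124
  t20: +6.0271
  t21: +2.4552
  t22: +1.5940
  t23: +2.8960
  t24: +2.5842
  t25: +1.4216
  t26: +1.2575
  t27: +5.2341
  t28: +1.1133
  t29: +1.8029
  t30: +0.9723
  t31: +11.3761
  t32: +17.3117
  t33: +0.9896
  t34: +2.1730
  t35: +2.3653
  t36: +5.8256
  t37: +9.8665
  t38: +4.4519
  t39: +6.8478
  t40: +32.3189
  t41: +18.3298
Σ = +300.7821 → |volume| = 300.78

Directed edges: 123 total; 9 unmatched, e.g. (-4.2,-1.66,-3.37)→(-3.87,0.01,-3.95) → open.


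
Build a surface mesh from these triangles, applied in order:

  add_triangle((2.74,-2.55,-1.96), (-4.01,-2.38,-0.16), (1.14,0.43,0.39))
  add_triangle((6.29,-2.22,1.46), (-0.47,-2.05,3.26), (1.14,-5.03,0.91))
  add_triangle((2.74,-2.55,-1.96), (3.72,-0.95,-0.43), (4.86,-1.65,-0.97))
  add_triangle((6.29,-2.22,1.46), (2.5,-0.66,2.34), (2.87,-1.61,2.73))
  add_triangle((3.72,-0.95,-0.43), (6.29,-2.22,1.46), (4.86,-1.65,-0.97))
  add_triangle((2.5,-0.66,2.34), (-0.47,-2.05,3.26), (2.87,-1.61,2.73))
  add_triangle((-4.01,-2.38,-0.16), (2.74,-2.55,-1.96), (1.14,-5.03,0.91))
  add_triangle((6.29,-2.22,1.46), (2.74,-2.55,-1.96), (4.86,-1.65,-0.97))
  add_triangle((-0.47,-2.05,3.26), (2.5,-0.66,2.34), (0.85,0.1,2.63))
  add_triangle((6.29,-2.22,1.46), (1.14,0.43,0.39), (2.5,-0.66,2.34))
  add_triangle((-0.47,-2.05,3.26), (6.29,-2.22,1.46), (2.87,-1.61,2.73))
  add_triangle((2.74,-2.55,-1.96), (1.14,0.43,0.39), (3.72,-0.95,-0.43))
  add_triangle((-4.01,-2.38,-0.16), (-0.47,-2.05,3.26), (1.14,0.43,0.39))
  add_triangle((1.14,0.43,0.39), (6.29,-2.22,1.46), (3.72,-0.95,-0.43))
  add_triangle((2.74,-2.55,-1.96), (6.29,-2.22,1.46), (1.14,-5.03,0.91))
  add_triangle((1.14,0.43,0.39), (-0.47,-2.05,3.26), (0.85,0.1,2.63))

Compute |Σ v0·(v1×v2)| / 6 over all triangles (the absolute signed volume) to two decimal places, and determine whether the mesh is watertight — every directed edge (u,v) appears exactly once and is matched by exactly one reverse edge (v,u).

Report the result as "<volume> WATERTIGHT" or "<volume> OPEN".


51.53 OPEN

Per-triangle v0·(v1×v2)/6:
  t1: -1.3026
  t2: +14.8453
  t3: -0.0517
  t4: +1.5825
  t5: +0.7097
  t6: +1.2744
  t7: +10.3052
  t8: +3.6593
  t9: +2.1618
  t10: +1.5063
  t11: +2.6855
  t12: +0.1361
  t13: -0.1326
  t14: +1.1764
  t15: +13.6650
  t16: -0.6889
Σ = +51.5317 → |volume| = 51.53

Directed edges: 48 total; 6 unmatched, e.g. (-0.47,-2.05,3.26)→(1.14,-5.03,0.91) → open.


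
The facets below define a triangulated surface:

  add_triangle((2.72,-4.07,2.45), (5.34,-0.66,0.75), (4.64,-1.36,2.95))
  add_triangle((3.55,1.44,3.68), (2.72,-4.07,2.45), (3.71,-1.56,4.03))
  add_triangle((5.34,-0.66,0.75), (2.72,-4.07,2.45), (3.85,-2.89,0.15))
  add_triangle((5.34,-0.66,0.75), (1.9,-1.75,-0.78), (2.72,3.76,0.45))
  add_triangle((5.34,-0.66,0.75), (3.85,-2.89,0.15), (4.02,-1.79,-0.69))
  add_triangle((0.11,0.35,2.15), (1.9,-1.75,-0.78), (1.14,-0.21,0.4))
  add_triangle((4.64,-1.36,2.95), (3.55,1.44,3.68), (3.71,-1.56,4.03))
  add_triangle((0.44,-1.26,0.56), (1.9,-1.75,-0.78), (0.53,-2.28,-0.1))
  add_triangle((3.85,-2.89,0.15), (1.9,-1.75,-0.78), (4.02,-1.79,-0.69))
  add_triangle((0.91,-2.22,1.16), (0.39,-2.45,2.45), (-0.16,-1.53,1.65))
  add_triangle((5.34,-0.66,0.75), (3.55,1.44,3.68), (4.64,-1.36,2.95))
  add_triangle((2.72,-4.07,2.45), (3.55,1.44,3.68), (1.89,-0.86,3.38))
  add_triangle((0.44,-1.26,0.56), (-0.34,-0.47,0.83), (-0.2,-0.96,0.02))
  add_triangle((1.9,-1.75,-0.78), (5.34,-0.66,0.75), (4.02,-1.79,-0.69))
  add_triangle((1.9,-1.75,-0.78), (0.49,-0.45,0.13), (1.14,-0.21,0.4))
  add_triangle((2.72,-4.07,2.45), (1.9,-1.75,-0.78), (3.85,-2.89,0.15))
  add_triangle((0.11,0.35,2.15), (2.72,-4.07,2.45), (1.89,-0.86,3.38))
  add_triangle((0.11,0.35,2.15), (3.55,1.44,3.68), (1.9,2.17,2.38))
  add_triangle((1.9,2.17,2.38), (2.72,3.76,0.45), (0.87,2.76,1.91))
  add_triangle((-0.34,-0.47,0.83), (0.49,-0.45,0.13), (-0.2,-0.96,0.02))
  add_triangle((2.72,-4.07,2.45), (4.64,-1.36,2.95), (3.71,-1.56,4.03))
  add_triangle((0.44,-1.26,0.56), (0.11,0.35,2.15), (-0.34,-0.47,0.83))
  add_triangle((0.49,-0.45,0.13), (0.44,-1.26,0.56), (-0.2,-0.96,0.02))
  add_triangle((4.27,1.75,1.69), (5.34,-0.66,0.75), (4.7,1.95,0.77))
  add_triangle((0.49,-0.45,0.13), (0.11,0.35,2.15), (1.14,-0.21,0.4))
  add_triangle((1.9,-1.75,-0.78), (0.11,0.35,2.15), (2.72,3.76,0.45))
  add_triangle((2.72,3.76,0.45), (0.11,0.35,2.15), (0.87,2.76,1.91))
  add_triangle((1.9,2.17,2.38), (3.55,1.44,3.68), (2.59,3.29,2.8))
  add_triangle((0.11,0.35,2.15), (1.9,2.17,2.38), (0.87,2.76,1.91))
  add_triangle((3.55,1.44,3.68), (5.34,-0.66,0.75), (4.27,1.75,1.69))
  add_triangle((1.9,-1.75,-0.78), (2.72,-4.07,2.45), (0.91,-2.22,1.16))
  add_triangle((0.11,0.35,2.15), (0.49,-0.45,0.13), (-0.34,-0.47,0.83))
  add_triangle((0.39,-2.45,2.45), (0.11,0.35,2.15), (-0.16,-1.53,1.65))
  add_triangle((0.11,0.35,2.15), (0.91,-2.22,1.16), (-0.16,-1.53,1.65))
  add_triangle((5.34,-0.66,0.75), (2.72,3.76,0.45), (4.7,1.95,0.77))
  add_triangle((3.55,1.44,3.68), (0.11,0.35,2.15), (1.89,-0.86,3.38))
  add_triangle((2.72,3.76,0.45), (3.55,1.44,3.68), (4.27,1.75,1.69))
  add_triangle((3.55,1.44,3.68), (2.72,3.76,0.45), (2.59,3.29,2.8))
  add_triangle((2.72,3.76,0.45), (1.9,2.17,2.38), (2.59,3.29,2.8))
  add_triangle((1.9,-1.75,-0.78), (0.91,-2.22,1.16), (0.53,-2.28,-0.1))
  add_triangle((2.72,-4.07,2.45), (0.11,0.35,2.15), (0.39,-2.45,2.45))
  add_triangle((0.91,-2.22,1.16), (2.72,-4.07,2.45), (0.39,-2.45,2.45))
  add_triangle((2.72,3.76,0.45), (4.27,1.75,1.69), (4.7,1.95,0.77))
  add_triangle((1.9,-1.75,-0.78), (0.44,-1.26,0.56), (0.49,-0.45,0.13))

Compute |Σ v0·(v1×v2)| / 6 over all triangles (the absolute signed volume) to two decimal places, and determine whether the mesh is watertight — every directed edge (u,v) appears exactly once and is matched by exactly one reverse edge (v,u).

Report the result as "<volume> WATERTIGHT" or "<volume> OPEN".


Per-triangle v0·(v1×v2)/6:
  t1: +6.1899
  t2: -1.2339
  t3: +5.7417
  t4: +3.7247
  t5: +2.2460
  t6: +0.4599
  t7: +3.7260
  t8: -0.3884
  t9: +0.8486
  t10: +0.1474
  t11: +6.0700
  t12: +4.7046
  t13: +0.1129
  t14: -0.4870
  t15: -0.0877
  t16: +1.5984
  t17: +1.4384
  t18: +1.6115
  t19: +1.8238
  t20: -0.0813
  t21: +3.9665
  t22: +0.2744
  t23: +0.0363
  t24: +2.2331
  t25: -0.1414
  t26: -4.1313
  t27: -1.3466
  t28: +0.4485
  t29: +1.0673
  t30: +4.6263
  t31: +0.8008
  t32: -0.1694
  t33: +0.4201
  t34: -0.7592
  t35: +0.2475
  t36: +2.2162
  t37: +4.2760
  t38: +3.3207
  t39: -0.2189
  t40: +0.8187
  t41: +2.2249
  t42: +0.5287
  t43: +2.0417
  t44: -0.0899
Σ = +60.8564 → |volume| = 60.86

Directed edges: 132 total; 4 unmatched, e.g. (0.53,-2.28,-0.1)→(0.44,-1.26,0.56) → open.

60.86 OPEN


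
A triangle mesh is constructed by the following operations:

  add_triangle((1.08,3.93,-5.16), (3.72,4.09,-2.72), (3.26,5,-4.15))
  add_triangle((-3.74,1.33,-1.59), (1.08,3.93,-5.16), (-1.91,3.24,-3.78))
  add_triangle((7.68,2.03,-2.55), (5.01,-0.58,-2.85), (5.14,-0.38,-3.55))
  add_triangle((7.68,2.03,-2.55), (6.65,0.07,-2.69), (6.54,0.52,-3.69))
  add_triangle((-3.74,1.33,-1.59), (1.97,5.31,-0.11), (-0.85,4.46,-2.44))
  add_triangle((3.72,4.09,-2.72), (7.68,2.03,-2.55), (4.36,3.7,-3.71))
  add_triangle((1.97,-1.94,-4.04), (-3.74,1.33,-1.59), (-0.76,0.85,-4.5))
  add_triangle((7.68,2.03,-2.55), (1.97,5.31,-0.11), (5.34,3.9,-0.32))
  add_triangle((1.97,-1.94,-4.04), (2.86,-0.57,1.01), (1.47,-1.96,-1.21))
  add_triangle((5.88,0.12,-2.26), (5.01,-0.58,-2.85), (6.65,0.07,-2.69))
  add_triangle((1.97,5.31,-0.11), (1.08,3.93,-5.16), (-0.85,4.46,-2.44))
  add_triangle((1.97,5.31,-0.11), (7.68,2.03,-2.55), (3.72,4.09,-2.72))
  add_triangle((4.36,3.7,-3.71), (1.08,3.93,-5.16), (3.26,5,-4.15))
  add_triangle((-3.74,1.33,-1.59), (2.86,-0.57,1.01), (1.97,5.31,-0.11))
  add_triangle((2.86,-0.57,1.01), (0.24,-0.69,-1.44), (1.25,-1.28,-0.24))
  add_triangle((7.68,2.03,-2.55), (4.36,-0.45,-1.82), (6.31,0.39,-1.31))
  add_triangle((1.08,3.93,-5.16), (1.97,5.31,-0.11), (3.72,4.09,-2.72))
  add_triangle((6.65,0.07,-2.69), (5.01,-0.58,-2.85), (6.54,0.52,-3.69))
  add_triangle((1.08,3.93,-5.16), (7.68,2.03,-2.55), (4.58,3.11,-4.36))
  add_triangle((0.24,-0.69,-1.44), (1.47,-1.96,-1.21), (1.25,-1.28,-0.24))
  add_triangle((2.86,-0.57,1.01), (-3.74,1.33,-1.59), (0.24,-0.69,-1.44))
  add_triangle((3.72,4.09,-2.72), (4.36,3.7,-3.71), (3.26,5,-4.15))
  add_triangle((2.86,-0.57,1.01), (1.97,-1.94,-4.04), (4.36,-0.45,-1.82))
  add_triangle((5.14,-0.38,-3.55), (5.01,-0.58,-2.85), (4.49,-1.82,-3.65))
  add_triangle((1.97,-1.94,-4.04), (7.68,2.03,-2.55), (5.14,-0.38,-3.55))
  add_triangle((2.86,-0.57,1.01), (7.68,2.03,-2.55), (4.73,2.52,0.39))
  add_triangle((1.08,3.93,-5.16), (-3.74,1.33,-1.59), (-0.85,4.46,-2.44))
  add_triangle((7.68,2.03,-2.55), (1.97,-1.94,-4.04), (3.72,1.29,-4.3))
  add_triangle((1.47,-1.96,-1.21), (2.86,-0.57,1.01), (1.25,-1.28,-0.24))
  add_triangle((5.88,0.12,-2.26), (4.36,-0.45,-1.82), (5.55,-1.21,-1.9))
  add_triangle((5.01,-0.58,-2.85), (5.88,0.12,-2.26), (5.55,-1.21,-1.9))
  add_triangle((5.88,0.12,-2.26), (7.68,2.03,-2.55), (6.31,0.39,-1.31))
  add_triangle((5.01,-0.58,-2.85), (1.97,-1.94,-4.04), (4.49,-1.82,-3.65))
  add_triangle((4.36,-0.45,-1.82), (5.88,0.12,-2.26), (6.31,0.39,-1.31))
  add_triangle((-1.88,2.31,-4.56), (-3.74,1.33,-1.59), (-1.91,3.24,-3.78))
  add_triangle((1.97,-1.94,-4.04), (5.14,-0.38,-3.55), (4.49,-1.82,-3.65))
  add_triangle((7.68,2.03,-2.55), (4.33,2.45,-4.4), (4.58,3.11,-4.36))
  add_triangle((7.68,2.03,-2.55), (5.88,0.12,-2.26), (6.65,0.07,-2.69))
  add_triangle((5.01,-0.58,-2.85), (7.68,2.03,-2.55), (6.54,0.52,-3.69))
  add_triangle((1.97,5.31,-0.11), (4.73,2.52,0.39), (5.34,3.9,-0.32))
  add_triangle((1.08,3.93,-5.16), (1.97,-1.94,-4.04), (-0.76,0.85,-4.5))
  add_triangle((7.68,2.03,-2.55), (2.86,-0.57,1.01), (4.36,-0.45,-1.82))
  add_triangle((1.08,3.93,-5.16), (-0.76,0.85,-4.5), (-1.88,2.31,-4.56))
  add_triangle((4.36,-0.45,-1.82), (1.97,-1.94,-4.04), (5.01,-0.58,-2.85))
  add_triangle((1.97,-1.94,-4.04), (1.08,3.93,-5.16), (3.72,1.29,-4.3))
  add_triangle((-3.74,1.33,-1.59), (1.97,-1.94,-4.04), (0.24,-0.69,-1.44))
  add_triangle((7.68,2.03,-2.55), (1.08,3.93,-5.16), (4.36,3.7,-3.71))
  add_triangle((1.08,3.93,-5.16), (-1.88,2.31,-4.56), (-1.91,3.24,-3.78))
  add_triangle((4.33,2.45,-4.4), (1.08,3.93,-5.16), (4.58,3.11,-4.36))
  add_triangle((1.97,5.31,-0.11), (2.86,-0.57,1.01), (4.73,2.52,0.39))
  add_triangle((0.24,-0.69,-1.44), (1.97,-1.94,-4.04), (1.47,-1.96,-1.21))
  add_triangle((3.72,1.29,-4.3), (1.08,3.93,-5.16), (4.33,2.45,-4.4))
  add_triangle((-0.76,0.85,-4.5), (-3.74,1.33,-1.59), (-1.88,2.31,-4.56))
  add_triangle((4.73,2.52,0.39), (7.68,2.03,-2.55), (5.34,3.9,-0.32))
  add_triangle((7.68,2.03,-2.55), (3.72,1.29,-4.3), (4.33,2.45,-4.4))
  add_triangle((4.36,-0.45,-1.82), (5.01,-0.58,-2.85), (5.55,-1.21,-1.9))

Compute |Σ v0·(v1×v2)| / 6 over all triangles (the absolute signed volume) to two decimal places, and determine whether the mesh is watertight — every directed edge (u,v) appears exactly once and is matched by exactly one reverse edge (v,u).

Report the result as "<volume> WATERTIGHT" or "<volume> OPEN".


165.38 WATERTIGHT

Per-triangle v0·(v1×v2)/6:
  t1: -0.8326
  t2: -0.9881
  t3: +1.8526
  t4: +2.5348
  t5: +5.3322
  t6: +4.1546
  t7: +4.9896
  t8: +7.1745
  t9: +2.4877
  t10: +0.0301
  t11: +10.4719
  t12: +11.2662
  t13: +3.8700
  t14: -0.5073
  t15: -0.5407
  t16: -2.2194
  t17: +10.7814
  t18: +1.1442
  t19: +1.5720
  t20: -0.0462
  t21: -0.5073
  t22: +1.6559
  t23: +3.4238
  t24: +0.8764
  t25: +1.7290
  t26: +6.5124
  t27: +8.9732
  t28: +10.9827
  t29: +0.3082
  t30: -0.3102
  t31: +1.3546
  t32: +1.9445
  t33: -1.6030
  t34: +0.5522
  t35: +2.9662
  t36: +2.5718
  t37: +2.4575
  t38: +0.2202
  t39: -1.8656
  t40: +2.3270
  t41: +9.8351
  t42: +4.6514
  t43: +4.5803
  t44: +0.8103
  t45: +10.2477
  t46: +0.6470
  t47: +5.1029
  t48: +3.5818
  t49: +2.2245
  t50: +2.1506
  t51: +0.4283
  t52: +3.6341
  t53: +2.9147
  t54: +3.8832
  t55: +3.9584
  t56: -0.3703
Σ = +165.3767 → |volume| = 165.38

Directed edges: 168 total, each appears once with its reverse present → watertight.


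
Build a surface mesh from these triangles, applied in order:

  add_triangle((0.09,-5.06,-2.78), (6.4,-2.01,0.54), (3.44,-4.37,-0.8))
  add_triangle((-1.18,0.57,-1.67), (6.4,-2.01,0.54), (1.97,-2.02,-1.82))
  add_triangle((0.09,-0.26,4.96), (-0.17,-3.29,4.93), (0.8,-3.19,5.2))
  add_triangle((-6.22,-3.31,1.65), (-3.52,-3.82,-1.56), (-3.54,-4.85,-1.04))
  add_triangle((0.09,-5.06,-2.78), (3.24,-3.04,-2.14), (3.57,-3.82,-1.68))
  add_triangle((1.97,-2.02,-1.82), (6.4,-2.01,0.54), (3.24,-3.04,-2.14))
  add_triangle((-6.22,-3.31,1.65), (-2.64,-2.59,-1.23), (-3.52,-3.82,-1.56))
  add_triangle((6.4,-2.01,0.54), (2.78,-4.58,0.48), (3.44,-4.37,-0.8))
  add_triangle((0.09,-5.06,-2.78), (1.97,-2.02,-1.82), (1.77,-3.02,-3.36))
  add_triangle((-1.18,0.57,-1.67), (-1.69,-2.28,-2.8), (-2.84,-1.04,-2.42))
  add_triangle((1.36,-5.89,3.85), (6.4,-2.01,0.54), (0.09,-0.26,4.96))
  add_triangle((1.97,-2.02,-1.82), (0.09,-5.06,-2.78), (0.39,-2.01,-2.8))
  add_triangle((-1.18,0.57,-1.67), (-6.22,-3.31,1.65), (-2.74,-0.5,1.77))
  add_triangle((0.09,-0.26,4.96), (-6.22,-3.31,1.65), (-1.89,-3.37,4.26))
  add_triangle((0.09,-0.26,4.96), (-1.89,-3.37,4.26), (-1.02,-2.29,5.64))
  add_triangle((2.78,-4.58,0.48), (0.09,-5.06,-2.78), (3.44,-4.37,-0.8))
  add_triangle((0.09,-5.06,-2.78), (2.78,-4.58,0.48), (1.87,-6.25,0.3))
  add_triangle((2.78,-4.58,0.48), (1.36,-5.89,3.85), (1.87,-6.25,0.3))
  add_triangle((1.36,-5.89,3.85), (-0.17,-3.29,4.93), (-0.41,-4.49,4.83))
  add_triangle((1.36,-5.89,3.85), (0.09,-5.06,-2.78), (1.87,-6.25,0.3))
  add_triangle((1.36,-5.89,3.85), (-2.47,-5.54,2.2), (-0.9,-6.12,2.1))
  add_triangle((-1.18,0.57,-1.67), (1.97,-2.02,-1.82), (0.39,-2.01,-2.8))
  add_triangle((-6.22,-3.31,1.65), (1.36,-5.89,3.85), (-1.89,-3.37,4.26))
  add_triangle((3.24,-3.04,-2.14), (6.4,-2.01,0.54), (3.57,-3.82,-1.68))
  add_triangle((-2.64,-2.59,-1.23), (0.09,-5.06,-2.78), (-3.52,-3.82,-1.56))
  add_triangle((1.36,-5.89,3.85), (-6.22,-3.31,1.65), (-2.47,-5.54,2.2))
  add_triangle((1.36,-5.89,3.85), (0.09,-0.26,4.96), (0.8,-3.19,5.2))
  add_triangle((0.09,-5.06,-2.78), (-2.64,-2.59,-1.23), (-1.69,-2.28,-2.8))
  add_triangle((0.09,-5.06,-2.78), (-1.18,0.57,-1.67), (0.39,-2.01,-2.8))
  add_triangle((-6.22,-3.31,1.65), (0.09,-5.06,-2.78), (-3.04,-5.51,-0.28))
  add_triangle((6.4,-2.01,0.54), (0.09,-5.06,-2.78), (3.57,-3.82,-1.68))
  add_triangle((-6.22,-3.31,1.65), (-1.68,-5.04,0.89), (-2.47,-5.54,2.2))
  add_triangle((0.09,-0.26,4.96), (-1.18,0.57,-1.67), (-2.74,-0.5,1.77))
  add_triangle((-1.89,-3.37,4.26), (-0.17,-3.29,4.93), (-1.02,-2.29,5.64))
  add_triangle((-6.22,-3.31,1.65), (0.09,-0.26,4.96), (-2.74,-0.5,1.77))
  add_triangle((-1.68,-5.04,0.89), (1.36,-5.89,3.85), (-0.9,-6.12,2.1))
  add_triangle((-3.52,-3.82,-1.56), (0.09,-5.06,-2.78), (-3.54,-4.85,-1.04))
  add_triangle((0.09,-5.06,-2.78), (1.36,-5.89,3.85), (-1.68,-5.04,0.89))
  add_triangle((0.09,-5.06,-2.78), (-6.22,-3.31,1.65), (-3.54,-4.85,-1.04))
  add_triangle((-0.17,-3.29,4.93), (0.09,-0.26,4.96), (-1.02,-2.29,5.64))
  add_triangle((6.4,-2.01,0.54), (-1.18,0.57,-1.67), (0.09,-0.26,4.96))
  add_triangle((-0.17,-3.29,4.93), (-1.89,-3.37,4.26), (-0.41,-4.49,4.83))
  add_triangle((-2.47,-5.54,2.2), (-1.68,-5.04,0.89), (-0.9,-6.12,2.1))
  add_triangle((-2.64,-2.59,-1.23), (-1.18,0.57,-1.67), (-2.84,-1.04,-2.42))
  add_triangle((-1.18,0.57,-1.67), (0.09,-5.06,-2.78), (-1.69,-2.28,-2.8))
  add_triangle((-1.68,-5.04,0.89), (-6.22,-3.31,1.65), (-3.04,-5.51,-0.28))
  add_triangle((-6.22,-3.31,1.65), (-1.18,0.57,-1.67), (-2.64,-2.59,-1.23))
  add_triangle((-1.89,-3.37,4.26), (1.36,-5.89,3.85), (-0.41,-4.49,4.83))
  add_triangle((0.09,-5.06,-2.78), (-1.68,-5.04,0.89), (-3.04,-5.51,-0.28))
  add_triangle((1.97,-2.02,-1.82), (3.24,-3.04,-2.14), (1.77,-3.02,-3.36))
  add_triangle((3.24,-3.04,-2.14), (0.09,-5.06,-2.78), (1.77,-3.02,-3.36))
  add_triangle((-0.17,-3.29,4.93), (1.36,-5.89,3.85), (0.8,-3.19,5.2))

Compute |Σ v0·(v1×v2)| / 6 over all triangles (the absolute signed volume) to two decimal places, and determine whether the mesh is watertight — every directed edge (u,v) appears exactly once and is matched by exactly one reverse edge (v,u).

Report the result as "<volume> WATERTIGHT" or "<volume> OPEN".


Per-triangle v0·(v1×v2)/6:
  t1: +3.9299
  t2: +2.7698
  t3: +2.3942
  t4: +3.6740
  t5: +2.5126
  t6: +0.6775
  t7: +0.8320
  t8: +5.1721
  t9: -1.7462
  t10: +1.1675
  t11: +27.9347
  t12: +2.5536
  t13: +3.2651
  t14: +11.0154
  t15: +0.3239
  t16: +4.8527
  t17: +4.0529
  t18: +5.3472
  t19: +2.2180
  t20: +6.5580
  t21: +3.7669
  t22: +0.9465
  t23: +15.4498
  t24: +2.6734
  t25: +0.6365
  t26: +7.8540
  t27: -0.2066
  t28: +3.7868
  t29: +2.2654
  t30: +5.3680
  t31: +2.6089
  t32: +4.6930
  t33: +1.4926
  t34: +2.4684
  t35: +5.2831
  t36: +0.1547
  t37: +3.2683
  t38: +14.4485
  t39: +2.0046
  t40: +2.3849
  t41: +0.6652
  t42: +1.7088
  t43: +1.7036
  t44: -0.0269
  t45: +1.3677
  t46: +6.4624
  t47: +4.8335
  t48: +2.0420
  t49: +5.5832
  t50: +0.1778
  t51: +3.8897
  t52: +3.0157
Σ = +202.2755 → |volume| = 202.28

Directed edges: 156 total; 6 unmatched, e.g. (6.4,-2.01,0.54)→(2.78,-4.58,0.48) → open.

202.28 OPEN


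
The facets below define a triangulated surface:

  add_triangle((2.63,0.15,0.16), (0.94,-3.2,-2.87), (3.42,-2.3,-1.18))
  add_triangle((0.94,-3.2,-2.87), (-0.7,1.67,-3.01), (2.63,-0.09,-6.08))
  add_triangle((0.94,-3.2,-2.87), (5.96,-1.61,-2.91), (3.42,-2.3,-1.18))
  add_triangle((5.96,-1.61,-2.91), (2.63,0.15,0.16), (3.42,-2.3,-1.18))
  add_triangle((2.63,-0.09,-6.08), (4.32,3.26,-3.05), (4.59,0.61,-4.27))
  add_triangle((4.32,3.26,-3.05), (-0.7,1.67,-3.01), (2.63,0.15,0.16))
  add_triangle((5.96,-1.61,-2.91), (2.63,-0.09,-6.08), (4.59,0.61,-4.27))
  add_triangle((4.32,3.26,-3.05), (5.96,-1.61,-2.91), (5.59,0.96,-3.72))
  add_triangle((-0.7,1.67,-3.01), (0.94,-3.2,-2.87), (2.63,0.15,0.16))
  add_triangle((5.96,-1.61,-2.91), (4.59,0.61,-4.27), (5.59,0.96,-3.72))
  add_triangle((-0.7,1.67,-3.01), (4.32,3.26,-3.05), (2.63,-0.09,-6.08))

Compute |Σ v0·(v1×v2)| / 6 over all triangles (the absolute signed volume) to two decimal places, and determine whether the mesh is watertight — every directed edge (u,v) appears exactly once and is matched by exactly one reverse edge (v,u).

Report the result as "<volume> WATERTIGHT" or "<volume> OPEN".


Per-triangle v0·(v1×v2)/6:
  t1: -1.2218
  t2: +6.9295
  t3: +4.7293
  t4: +2.3927
  t5: +7.1397
  t6: -1.4368
  t7: +7.5624
  t8: +2.0482
  t9: -6.4260
  t10: +3.1577
  t11: +11.9186
Σ = +36.7935 → |volume| = 36.79

Directed edges: 33 total; 9 unmatched, e.g. (2.63,-0.09,-6.08)→(0.94,-3.2,-2.87) → open.

36.79 OPEN


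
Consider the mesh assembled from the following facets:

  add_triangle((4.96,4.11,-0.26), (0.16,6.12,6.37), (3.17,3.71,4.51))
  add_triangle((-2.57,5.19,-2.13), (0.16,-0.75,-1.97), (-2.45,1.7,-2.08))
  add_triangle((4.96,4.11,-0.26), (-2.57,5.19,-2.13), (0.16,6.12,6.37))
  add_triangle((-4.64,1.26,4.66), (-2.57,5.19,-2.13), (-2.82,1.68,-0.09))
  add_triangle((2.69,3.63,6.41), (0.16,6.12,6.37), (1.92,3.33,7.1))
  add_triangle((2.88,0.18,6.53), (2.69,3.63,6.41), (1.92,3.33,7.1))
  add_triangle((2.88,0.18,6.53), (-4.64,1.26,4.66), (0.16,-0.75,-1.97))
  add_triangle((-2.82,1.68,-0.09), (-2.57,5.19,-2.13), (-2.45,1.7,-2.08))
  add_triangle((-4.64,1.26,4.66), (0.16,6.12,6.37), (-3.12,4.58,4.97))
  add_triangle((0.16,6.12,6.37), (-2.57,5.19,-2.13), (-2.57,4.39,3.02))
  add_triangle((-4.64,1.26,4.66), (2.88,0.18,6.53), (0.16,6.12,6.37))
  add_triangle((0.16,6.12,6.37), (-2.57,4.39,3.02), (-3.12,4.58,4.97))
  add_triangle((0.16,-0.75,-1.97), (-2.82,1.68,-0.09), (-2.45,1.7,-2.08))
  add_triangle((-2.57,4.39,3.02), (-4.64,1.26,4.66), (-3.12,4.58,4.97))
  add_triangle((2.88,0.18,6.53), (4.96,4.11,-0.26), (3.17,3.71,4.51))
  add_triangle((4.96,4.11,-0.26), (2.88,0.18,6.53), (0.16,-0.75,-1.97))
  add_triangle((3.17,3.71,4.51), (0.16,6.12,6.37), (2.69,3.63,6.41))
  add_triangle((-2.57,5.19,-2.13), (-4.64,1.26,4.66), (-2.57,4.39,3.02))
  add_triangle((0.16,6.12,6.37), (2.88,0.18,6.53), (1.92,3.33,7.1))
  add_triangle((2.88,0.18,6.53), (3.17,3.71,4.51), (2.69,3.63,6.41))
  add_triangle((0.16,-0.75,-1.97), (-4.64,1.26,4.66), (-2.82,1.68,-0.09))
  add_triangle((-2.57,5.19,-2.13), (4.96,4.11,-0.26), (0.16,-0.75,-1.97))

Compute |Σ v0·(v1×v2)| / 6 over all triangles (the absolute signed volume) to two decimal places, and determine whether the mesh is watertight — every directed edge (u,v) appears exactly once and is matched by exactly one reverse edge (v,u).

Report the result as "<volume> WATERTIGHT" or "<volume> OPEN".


236.81 WATERTIGHT

Per-triangle v0·(v1×v2)/6:
  t1: +17.4334
  t2: +2.9159
  t3: +49.8041
  t4: +6.8205
  t5: +4.6989
  t6: +4.0853
  t7: +3.8023
  t8: +3.2111
  t9: +10.0982
  t10: +16.3503
  t11: +40.0522
  t12: +5.6755
  t13: +0.8391
  t14: +3.9768
  t15: +14.5120
  t16: +8.4524
  t17: +6.5326
  t18: +14.9760
  t19: +1.2005
  t20: +4.9732
  t21: +2.8758
  t22: +13.5218
Σ = +236.8078 → |volume| = 236.81

Directed edges: 66 total, each appears once with its reverse present → watertight.


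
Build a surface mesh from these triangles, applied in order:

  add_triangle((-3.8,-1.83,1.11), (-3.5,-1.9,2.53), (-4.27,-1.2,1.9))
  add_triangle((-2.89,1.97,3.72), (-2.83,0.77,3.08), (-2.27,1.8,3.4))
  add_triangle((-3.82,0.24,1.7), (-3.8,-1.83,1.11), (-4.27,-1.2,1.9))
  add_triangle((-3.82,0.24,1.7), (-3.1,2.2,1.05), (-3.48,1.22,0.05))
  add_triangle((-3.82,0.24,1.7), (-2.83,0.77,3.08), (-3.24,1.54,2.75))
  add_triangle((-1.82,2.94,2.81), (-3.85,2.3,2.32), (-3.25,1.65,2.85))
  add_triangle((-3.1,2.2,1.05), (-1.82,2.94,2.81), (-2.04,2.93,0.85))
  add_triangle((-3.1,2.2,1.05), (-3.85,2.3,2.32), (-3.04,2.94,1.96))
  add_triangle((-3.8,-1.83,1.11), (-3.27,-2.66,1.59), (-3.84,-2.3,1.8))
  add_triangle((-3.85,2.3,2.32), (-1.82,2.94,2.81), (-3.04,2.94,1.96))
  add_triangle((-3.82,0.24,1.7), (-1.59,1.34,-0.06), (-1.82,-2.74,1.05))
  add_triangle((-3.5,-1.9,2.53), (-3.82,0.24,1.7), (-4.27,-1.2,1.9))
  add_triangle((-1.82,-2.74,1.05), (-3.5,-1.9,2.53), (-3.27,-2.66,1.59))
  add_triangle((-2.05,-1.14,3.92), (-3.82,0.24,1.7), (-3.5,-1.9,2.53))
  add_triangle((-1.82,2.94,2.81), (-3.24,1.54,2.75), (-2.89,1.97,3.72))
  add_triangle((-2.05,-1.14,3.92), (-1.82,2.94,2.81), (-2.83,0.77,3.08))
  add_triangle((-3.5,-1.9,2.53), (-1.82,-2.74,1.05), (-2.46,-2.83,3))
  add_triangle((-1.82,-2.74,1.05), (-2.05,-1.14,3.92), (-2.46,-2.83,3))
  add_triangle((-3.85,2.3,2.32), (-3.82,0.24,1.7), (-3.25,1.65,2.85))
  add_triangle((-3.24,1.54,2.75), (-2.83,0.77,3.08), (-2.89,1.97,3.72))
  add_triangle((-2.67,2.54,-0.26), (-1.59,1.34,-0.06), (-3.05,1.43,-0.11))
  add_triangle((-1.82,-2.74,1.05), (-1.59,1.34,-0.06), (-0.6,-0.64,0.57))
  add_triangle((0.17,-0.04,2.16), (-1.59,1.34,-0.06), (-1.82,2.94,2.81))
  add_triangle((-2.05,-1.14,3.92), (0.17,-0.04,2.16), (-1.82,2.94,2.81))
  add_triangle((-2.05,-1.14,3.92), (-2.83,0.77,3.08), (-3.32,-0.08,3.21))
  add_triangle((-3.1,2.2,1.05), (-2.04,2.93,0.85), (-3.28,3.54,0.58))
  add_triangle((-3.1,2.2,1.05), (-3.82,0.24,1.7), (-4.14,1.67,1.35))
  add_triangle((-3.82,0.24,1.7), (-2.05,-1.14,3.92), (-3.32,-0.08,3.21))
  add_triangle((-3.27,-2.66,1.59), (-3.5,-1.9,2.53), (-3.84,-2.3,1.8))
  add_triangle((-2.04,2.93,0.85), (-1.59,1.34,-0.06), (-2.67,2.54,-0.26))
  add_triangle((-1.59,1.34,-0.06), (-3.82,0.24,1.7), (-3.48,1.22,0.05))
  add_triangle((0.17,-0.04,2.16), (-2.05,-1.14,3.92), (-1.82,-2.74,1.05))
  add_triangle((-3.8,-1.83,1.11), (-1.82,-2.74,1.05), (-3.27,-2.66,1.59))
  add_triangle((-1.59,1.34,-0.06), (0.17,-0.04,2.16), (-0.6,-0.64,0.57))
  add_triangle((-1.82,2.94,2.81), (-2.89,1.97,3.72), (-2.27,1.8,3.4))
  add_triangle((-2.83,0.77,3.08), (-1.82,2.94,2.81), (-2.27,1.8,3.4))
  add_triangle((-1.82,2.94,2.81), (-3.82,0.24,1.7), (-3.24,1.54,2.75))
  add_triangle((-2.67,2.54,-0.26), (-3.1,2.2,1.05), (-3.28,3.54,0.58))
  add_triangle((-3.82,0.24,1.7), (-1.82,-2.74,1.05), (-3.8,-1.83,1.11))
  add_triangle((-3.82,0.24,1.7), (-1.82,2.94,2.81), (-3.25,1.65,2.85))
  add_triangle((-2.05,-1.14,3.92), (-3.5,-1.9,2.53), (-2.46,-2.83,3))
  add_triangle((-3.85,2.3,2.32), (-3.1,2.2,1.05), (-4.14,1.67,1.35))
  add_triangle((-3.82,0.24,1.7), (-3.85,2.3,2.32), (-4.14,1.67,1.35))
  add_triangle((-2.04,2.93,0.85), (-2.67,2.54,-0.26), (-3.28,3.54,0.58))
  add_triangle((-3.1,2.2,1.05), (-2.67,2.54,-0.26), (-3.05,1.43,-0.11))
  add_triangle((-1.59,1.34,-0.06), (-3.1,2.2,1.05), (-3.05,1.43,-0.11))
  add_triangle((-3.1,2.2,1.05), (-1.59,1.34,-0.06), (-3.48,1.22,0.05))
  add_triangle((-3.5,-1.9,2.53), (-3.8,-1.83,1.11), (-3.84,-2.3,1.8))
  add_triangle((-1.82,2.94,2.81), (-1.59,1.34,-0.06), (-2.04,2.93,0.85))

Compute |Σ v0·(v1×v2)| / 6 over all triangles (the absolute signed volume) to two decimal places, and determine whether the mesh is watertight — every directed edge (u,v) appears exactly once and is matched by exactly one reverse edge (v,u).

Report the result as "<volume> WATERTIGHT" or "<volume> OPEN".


Per-triangle v0·(v1×v2)/6:
  t1: +0.9063
  t2: +0.1984
  t3: +0.5429
  t4: +1.7032
  t5: +1.0559
  t6: +1.3804
  t7: +1.5444
  t8: +0.6186
  t9: +0.2850
  t10: +1.0833
  t11: +1.2054
  t12: +0.9094
  t13: +0.6537
  t14: +3.2739
  t15: +1.0123
  t16: +2.6116
  t17: +1.4802
  t18: -0.2079
  t19: +1.2808
  t20: +0.6118
  t21: -0.0477
  t22: -0.3316
  t23: -0.7237
  t24: +3.3248
  t25: +1.1063
  t26: +0.5062
  t27: -0.3328
  t28: +0.8469
  t29: +0.4064
  t30: -0.1223
  t31: -0.6939
  t32: +1.5788
  t33: +0.3929
  t34: -0.6700
  t35: +0.3344
  t36: -0.6094
  t37: +0.6515
  t38: +0.5523
  t39: -1.3722
  t40: -0.6841
  t41: +2.1063
  t42: +0.6773
  t43: +1.1898
  t44: +0.2001
  t45: +0.8229
  t46: -0.3521
  t47: +0.5099
  t48: +0.3382
  t49: -0.5782
Σ = +31.1765 → |volume| = 31.18

Directed edges: 147 total; 9 unmatched, e.g. (-3.82,0.24,1.7)→(-2.83,0.77,3.08) → open.

31.18 OPEN


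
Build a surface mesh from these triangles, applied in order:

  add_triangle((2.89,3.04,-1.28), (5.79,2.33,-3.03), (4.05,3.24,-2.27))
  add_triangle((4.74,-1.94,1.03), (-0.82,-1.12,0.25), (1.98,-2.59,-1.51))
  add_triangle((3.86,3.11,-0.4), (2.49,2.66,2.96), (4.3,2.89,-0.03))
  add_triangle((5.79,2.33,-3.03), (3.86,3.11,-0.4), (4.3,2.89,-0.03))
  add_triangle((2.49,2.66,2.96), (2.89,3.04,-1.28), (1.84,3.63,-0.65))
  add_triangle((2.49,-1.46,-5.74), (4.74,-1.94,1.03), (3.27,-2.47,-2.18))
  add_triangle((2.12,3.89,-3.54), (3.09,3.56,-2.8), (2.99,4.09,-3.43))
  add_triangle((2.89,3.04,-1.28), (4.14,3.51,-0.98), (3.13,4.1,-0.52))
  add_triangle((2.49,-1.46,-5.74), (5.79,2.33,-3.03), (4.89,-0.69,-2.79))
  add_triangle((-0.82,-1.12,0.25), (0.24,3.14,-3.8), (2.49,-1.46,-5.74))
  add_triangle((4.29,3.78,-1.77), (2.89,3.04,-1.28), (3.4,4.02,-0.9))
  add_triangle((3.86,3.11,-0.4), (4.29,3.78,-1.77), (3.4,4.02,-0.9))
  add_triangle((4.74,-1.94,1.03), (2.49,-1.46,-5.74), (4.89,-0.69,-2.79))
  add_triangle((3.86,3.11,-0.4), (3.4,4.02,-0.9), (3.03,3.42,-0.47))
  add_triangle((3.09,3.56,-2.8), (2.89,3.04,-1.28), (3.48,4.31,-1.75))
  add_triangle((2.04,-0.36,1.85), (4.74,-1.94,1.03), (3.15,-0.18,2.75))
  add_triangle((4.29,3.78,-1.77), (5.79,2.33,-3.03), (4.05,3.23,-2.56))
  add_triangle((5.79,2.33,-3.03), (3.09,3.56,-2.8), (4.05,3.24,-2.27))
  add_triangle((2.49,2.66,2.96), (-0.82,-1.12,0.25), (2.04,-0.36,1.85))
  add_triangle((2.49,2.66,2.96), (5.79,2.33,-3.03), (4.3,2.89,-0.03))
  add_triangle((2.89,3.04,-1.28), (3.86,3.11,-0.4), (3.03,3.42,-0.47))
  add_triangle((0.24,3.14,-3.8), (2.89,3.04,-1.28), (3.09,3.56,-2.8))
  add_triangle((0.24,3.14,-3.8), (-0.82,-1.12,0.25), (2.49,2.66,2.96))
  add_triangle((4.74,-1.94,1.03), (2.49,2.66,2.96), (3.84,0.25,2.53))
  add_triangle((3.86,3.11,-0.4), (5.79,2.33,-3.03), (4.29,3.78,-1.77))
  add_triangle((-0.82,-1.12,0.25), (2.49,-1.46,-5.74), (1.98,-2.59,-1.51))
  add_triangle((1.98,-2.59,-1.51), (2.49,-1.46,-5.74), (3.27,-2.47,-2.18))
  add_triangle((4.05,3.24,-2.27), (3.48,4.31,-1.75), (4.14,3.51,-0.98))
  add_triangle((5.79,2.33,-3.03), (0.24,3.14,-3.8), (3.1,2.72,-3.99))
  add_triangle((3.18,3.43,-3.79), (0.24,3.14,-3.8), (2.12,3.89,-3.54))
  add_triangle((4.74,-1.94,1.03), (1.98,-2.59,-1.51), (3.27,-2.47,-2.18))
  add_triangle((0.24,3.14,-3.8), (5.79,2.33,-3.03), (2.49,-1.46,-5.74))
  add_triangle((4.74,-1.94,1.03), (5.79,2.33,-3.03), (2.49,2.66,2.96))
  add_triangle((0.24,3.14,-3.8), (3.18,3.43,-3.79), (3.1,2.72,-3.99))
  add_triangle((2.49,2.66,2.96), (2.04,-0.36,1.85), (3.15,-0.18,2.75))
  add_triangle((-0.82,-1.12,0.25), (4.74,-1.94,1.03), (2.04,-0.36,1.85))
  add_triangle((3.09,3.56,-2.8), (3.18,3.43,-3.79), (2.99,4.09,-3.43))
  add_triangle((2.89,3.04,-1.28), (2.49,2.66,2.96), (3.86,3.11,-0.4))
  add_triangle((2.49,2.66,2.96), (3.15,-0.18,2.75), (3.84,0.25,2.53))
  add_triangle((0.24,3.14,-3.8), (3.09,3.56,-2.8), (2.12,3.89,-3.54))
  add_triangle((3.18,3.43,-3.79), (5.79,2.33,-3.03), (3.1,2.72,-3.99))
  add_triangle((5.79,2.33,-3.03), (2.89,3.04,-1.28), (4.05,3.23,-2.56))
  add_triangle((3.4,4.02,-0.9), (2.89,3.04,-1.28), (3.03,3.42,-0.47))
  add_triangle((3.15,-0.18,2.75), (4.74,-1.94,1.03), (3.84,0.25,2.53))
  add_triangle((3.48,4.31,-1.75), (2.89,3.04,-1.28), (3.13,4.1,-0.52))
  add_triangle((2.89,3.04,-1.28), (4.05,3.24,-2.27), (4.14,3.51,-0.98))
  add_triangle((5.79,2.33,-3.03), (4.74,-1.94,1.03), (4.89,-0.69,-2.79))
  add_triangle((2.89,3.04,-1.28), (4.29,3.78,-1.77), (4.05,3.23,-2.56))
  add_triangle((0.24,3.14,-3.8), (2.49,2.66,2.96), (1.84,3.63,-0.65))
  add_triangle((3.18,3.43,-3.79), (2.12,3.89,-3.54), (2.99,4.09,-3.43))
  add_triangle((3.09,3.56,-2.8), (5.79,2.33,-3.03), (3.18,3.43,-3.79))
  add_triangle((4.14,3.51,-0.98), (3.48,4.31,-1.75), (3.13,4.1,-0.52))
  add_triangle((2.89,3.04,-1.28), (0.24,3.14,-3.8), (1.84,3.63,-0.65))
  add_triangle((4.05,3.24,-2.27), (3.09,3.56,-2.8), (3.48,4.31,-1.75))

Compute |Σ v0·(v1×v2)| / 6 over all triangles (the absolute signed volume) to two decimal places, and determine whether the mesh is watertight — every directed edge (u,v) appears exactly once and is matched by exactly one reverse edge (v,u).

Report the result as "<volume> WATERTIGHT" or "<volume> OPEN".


129.17 WATERTIGHT

Per-triangle v0·(v1×v2)/6:
  t1: +0.6338
  t2: +2.8331
  t3: +1.3642
  t4: +1.5224
  t5: +3.3128
  t6: +4.6085
  t7: -0.0007
  t8: -0.6846
  t9: +10.8311
  t10: +4.3902
  t11: +0.2416
  t12: +0.9780
  t13: +7.8491
  t14: +0.2163
  t15: -0.4166
  t16: +0.4577
  t17: +1.6066
  t18: +1.5015
  t19: +1.3489
  t20: +1.2181
  t21: -0.5460
  t22: +1.4400
  t23: +1.0520
  t24: +1.4471
  t25: +2.4969
  t26: +3.0019
  t27: +2.4771
  t28: +1.3539
  t29: -1.7326
  t30: +1.4387
  t31: +2.3293
  t32: +21.7607
  t33: +21.4445
  t34: +1.6126
  t35: +0.2021
  t36: +1.7783
  t37: +0.3886
  t38: +1.8855
  t39: +1.4036
  t40: -0.2832
  t41: +1.8924
  t42: -1.1569
  t43: -0.1184
  t44: +1.4866
  t45: -0.3521
  t46: -0.6133
  t47: +9.8614
  t48: +0.3349
  t49: +0.5736
  t50: +0.5780
  t51: +2.2976
  t52: +1.1316
  t53: +3.2442
  t54: +1.2474
Σ = +129.1700 → |volume| = 129.17

Directed edges: 162 total, each appears once with its reverse present → watertight.


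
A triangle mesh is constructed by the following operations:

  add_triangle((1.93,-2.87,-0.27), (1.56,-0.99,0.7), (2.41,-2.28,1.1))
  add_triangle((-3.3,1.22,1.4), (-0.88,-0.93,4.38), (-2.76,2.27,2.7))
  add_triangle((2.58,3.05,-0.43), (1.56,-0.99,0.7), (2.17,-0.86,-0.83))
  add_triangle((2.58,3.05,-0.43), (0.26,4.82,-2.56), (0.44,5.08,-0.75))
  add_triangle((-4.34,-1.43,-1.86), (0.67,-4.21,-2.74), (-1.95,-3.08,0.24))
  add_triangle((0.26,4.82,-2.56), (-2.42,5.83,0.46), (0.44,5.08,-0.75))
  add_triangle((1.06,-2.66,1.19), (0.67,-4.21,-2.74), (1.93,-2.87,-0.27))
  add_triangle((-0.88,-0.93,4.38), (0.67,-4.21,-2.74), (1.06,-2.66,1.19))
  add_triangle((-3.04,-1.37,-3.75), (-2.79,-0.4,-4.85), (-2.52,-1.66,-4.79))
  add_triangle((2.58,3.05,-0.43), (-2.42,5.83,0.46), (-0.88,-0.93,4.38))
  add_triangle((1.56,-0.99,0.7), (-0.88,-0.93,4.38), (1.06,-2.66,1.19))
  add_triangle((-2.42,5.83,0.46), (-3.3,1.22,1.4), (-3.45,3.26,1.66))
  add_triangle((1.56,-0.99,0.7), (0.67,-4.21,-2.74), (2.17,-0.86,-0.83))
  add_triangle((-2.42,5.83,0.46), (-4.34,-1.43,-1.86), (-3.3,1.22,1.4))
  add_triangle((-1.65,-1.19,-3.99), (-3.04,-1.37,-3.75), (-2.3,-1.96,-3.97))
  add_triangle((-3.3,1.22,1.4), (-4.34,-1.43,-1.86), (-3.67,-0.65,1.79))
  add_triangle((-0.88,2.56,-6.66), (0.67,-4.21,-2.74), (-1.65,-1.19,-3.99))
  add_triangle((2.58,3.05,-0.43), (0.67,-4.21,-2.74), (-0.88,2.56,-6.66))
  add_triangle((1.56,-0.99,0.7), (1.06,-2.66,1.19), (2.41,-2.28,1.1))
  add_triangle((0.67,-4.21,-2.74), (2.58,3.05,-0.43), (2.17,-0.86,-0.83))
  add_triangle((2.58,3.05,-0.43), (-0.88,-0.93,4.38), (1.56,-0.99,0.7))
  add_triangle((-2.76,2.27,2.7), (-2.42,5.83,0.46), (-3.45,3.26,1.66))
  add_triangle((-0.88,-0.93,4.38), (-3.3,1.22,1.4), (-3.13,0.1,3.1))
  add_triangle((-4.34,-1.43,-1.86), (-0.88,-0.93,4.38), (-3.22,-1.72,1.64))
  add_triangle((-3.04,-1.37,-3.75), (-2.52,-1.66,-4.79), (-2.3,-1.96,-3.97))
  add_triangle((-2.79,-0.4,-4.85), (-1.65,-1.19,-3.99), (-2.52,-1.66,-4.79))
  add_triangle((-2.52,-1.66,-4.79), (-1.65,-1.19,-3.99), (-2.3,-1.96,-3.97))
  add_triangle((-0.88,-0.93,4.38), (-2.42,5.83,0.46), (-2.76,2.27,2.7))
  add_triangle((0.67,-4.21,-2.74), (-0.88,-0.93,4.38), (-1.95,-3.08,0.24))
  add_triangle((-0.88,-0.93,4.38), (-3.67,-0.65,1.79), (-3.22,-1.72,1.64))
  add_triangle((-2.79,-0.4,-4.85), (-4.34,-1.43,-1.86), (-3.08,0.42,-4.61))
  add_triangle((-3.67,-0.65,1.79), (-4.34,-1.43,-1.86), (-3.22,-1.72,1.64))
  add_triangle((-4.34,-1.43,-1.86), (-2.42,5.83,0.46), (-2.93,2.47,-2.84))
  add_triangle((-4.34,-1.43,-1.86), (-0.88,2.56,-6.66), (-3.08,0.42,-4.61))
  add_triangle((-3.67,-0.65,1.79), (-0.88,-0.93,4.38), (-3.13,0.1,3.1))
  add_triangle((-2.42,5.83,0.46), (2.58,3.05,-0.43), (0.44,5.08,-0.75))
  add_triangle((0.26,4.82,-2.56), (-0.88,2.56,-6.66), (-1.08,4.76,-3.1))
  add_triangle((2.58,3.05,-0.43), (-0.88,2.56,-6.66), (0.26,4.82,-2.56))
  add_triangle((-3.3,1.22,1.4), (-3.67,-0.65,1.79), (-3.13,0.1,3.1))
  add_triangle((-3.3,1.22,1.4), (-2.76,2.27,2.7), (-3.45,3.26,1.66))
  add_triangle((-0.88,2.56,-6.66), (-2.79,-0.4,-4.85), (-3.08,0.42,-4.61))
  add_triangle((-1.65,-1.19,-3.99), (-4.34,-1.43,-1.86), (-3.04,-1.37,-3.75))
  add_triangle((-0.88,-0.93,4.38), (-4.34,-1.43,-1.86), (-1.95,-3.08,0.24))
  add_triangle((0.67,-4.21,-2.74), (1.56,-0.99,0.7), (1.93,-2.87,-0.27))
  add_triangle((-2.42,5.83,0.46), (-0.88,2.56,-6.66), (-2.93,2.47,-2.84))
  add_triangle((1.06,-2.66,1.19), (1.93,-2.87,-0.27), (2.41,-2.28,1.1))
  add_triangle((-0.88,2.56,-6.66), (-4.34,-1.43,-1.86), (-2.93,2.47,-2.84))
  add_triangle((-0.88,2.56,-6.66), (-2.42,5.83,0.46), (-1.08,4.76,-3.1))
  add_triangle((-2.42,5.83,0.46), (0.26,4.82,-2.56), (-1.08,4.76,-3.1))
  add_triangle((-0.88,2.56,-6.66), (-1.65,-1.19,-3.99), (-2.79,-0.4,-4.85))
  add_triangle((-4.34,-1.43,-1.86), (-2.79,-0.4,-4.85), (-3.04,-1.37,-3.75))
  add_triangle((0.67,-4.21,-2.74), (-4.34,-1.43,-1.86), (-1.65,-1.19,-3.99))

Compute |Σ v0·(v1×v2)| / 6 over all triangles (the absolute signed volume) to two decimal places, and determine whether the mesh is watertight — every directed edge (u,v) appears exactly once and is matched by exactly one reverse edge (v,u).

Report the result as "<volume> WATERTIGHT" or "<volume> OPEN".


225.04 WATERTIGHT

Per-triangle v0·(v1×v2)/6:
  t1: +0.2296
  t2: +3.8095
  t3: +1.9847
  t4: +3.6215
  t5: +8.7848
  t6: +4.7536
  t7: +2.3059
  t8: +4.3342
  t9: +1.1046
  t10: +15.8176
  t11: +2.1907
  t12: +1.1515
  t13: +2.1838
  t14: +10.9924
  t15: -0.6583
  t16: +4.4741
  t17: +9.6797
  t18: +18.7094
  t19: +0.1298
  t20: +2.8639
  t21: +5.2047
  t22: +2.6584
  t23: +1.1061
  t24: -0.8696
  t25: +0.4858
  t26: +0.4959
  t27: +0.1769
  t28: +4.7646
  t29: +6.9167
  t30: +2.7454
  t31: +2.5569
  t32: +2.8247
  t33: +11.3151
  t34: +0.2615
  t35: +2.3263
  t36: +2.6399
  t37: +5.2241
  t38: +9.3117
  t39: +1.8205
  t40: +1.5340
  t41: +2.9848
  t42: +0.2694
  t43: +7.8894
  t44: +0.1827
  t45: +13.2384
  t46: +1.0622
  t47: +12.3466
  t48: +5.3563
  t49: +5.0754
  t50: +3.6756
  t51: +1.8928
  t52: +9.1060
Σ = +225.0423 → |volume| = 225.04

Directed edges: 156 total, each appears once with its reverse present → watertight.


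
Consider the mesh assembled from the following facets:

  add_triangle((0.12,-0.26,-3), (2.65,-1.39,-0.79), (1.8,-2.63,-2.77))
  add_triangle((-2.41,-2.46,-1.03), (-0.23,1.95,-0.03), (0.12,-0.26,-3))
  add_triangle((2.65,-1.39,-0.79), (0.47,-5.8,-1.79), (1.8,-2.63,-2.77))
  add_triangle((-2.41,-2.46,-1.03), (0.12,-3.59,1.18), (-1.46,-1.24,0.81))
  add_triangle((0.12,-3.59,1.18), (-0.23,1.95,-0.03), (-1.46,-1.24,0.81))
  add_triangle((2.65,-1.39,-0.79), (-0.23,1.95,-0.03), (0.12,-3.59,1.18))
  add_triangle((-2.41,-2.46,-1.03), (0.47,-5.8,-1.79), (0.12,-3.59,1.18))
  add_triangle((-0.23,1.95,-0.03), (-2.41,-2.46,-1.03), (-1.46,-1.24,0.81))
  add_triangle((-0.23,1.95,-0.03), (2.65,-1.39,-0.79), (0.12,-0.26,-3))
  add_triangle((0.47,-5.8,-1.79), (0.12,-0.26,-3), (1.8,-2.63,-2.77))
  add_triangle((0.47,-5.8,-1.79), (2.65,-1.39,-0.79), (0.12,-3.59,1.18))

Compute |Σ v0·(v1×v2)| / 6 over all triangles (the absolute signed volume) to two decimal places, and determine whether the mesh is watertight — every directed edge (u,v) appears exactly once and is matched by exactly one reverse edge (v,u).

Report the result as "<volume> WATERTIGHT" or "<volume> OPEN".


Per-triangle v0·(v1×v2)/6:
  t1: +2.0127
  t2: +2.6672
  t3: +4.2496
  t4: +2.2518
  t5: +0.5092
  t6: +0.8288
  t7: +5.8158
  t8: +1.2515
  t9: +2.4036
  t10: +4.2916
  t11: +5.5522
Σ = +31.8338 → |volume| = 31.83

Directed edges: 33 total; 3 unmatched, e.g. (0.12,-0.26,-3)→(-2.41,-2.46,-1.03) → open.

31.83 OPEN
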